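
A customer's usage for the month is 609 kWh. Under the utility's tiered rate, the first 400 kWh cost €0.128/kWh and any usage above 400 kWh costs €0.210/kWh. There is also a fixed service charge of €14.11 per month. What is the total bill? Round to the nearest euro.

€109

First 400 kWh × €0.128 = €51.20
Remaining 209 kWh × €0.210 = €43.89
Energy charge = €95.09; + service €14.11 = €109.20 ≈ €109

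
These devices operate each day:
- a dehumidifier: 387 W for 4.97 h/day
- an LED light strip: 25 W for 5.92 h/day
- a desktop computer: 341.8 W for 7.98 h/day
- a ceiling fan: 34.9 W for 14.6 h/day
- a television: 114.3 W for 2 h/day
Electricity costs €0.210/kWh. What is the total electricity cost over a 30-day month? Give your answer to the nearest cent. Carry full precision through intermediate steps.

€34.88

dehumidifier: 387 W × 4.97 h × 30 d = 57,702 Wh = 57.7 kWh
LED light strip: 25 W × 5.92 h × 30 d = 4,440 Wh = 4.44 kWh
desktop computer: 341.8 W × 7.98 h × 30 d = 81,827 Wh = 81.83 kWh
ceiling fan: 34.9 W × 14.6 h × 30 d = 15,286 Wh = 15.29 kWh
television: 114.3 W × 2 h × 30 d = 6,858 Wh = 6.858 kWh
Total energy = 57.7 + 4.44 + 81.83 + 15.29 + 6.858 = 166.1 kWh
Cost = 166.1 kWh × €0.210 = €34.88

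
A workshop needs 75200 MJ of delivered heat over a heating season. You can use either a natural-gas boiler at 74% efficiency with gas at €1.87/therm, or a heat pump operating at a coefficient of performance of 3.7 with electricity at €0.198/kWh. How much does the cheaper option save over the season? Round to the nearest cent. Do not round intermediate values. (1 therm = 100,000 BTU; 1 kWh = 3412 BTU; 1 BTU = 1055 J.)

Heat load = 75200 MJ = 75,200,000,000 J / 1055 = 71,279,621 BTU
Gas: input = 71,279,621 / 0.74 = 96,323,812 BTU = 963.2 therm → 963.2 × €1.87 = €1,801.26
Heat pump: 71,279,621 BTU / 3412 = 20,890 kWh heat; / 3.7 = 5,646 kWh in → × €0.198 = €1,117.94
Difference = |€1,801.26 − €1,117.94| = €683.31

€683.31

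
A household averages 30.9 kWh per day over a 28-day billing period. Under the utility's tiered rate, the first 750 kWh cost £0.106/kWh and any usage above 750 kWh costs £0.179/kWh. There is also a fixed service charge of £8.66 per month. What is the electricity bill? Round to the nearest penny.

Usage = 30.9 kWh/day × 28 days = 865.2 kWh
First 750 kWh × £0.106 = £79.50
Remaining 115.2 kWh × £0.179 = £20.62
Energy charge = £100.12; + service £8.66 = £108.78

£108.78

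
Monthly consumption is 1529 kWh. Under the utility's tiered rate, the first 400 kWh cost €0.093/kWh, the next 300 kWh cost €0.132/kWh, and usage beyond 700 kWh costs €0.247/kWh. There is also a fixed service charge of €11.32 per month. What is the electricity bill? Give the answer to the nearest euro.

€293

First 400 kWh × €0.093 = €37.20
Next 300 kWh × €0.132 = €39.60
Remaining 829 kWh × €0.247 = €204.76
Energy charge = €281.56; + service €11.32 = €292.88 ≈ €293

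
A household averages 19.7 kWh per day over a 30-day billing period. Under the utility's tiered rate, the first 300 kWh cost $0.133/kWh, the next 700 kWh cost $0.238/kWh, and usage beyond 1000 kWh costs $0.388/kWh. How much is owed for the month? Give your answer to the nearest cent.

$109.16

Usage = 19.7 kWh/day × 30 days = 591 kWh
First 300 kWh × $0.133 = $39.90
Next 291 kWh × $0.238 = $69.26
Remaining tier: 0 kWh (not reached)
Total = $109.16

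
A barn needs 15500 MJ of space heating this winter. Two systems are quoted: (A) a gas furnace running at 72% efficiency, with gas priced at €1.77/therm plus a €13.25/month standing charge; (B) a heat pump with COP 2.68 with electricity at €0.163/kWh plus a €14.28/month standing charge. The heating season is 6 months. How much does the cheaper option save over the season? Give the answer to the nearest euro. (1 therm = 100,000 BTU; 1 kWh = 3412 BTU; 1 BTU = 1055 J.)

€93

Heat load = 15500 MJ = 15,500,000,000 J / 1055 = 14,691,943 BTU
Gas: input = 14,691,943 / 0.72 = 20,405,477 BTU = 204.1 therm → 204.1 × €1.77 = €361.18; + 6 × €13.25 standing = €440.68
Heat pump: 14,691,943 BTU / 3412 = 4,306 kWh heat; / 2.68 = 1,607 kWh in → × €0.163 = €261.89; + 6 × €14.28 standing = €347.57
Difference = |€440.68 − €347.57| = €93.10 ≈ €93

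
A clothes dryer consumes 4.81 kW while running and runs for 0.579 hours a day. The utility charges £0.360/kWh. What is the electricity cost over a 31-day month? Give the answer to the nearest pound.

£31

Energy = 4810 W × 0.579 h/day × 31 days = 86,335 Wh = 86.33 kWh
Cost = 86.33 kWh × £0.360/kWh = £31.08 ≈ £31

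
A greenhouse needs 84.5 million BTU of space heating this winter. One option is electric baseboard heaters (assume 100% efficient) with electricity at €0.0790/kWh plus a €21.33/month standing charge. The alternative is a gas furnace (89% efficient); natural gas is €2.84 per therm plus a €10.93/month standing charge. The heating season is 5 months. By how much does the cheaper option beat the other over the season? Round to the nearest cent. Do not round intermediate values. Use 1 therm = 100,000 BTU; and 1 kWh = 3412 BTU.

€687.93

Heat load = 84.5 × 10⁶ BTU = 84,500,000 BTU
Gas: input = 84,500,000 / 0.89 = 94,943,820 BTU = 949.4 therm → 949.4 × €2.84 = €2,696.40; + 5 × €10.93 standing = €2,751.05
Electric: 84,500,000 BTU / 3412 = 24,770 kWh → × €0.0790 = €1,956.48; + 5 × €21.33 standing = €2,063.13
Difference = |€2,751.05 − €2,063.13| = €687.93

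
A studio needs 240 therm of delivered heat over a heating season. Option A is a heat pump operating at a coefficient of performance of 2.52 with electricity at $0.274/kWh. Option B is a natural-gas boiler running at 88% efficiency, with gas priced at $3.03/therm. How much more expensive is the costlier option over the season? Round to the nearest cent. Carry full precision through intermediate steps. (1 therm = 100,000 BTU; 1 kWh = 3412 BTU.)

$61.56

Heat load = 240 therm × 100,000 = 24,000,000 BTU
Gas: input = 24,000,000 / 0.88 = 27,272,727 BTU = 272.7 therm → 272.7 × $3.03 = $826.36
Heat pump: 24,000,000 BTU / 3412 = 7,034 kWh heat; / 2.52 = 2,791 kWh in → × $0.274 = $764.81
Difference = |$826.36 − $764.81| = $61.56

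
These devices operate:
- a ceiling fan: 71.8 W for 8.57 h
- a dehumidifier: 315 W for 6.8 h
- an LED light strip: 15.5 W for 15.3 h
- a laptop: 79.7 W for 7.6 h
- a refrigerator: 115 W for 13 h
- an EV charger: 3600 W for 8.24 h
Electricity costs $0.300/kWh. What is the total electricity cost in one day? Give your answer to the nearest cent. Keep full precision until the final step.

ceiling fan: 71.8 W × 8.57 h = 615 Wh = 0.6153 kWh
dehumidifier: 315 W × 6.8 h = 2,142 Wh = 2.142 kWh
LED light strip: 15.5 W × 15.3 h = 237 Wh = 0.2371 kWh
laptop: 79.7 W × 7.6 h = 606 Wh = 0.6057 kWh
refrigerator: 115 W × 13 h = 1,495 Wh = 1.495 kWh
EV charger: 3600 W × 8.24 h = 29,664 Wh = 29.66 kWh
Total energy = 0.6153 + 2.142 + 0.2371 + 0.6057 + 1.495 + 29.66 = 34.76 kWh
Cost = 34.76 kWh × $0.300 = $10.43

$10.43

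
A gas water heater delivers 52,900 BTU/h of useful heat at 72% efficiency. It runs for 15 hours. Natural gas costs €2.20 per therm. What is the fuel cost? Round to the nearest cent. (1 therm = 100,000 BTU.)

€24.25

Heat delivered = 52,900 BTU/h × 15 h = 793,500 BTU
Gas input = 793,500 / 0.72 = 1,102,083 BTU
= 1,102,083 / 100,000 = 11.02 therm
Cost = 11.02 × €2.20/therm = €24.25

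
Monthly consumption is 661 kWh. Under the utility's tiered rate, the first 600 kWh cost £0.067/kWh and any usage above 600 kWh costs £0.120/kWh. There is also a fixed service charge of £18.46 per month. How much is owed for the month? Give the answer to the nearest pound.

First 600 kWh × £0.067 = £40.20
Remaining 61 kWh × £0.120 = £7.32
Energy charge = £47.52; + service £18.46 = £65.98 ≈ £66

£66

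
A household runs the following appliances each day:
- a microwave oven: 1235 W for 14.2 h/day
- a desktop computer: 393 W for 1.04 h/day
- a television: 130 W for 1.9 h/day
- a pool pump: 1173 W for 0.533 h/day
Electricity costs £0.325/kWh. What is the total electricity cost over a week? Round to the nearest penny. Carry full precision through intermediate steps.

£42.81

microwave oven: 1235 W × 14.2 h × 7 d = 122,759 Wh = 122.8 kWh
desktop computer: 393 W × 1.04 h × 7 d = 2,861 Wh = 2.861 kWh
television: 130 W × 1.9 h × 7 d = 1,729 Wh = 1.729 kWh
pool pump: 1173 W × 0.533 h × 7 d = 4,376 Wh = 4.376 kWh
Total energy = 122.8 + 2.861 + 1.729 + 4.376 = 131.7 kWh
Cost = 131.7 kWh × £0.325 = £42.81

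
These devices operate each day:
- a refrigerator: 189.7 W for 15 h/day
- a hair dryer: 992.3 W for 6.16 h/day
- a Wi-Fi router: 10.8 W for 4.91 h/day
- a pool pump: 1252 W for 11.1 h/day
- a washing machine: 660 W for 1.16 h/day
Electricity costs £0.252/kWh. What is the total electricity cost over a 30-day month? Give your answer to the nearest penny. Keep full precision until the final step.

refrigerator: 189.7 W × 15 h × 30 d = 85,365 Wh = 85.36 kWh
hair dryer: 992.3 W × 6.16 h × 30 d = 183,377 Wh = 183.4 kWh
Wi-Fi router: 10.8 W × 4.91 h × 30 d = 1,591 Wh = 1.591 kWh
pool pump: 1252 W × 11.1 h × 30 d = 416,916 Wh = 416.9 kWh
washing machine: 660 W × 1.16 h × 30 d = 22,968 Wh = 22.97 kWh
Total energy = 85.36 + 183.4 + 1.591 + 416.9 + 22.97 = 710.2 kWh
Cost = 710.2 kWh × £0.252 = £178.97

£178.97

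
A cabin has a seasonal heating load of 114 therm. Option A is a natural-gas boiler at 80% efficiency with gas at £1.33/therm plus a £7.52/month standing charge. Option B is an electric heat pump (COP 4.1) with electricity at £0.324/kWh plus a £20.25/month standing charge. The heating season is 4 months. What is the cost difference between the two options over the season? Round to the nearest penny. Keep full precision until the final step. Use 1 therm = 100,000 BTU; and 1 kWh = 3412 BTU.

Heat load = 114 therm × 100,000 = 11,400,000 BTU
Gas: input = 11,400,000 / 0.80 = 14,250,000 BTU = 142.5 therm → 142.5 × £1.33 = £189.53; + 4 × £7.52 standing = £219.61
Heat pump: 11,400,000 BTU / 3412 = 3,341 kWh heat; / 4.1 = 814.9 kWh in → × £0.324 = £264.03; + 4 × £20.25 standing = £345.03
Difference = |£219.61 − £345.03| = £125.43

£125.43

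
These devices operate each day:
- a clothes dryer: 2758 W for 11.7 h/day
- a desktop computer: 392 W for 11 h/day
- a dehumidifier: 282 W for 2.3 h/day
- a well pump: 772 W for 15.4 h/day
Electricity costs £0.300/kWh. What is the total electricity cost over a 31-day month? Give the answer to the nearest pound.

clothes dryer: 2758 W × 11.7 h × 31 d = 1,000,327 Wh = 1,000 kWh
desktop computer: 392 W × 11 h × 31 d = 133,672 Wh = 133.7 kWh
dehumidifier: 282 W × 2.3 h × 31 d = 20,107 Wh = 20.11 kWh
well pump: 772 W × 15.4 h × 31 d = 368,553 Wh = 368.6 kWh
Total energy = 1,000 + 133.7 + 20.11 + 368.6 = 1,523 kWh
Cost = 1,523 kWh × £0.300 = £456.80 ≈ £457

£457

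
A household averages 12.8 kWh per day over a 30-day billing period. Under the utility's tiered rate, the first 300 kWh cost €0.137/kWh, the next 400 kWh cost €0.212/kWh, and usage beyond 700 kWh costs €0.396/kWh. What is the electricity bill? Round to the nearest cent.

Usage = 12.8 kWh/day × 30 days = 384 kWh
First 300 kWh × €0.137 = €41.10
Next 84 kWh × €0.212 = €17.81
Remaining tier: 0 kWh (not reached)
Total = €58.91

€58.91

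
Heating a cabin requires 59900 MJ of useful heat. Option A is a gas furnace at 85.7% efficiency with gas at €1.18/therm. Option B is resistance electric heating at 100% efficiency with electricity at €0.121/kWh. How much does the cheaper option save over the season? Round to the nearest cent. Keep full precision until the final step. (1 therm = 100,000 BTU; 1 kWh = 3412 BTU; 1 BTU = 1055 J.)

€1231.73

Heat load = 59900 MJ = 59,900,000,000 J / 1055 = 56,777,251 BTU
Gas: input = 56,777,251 / 0.857 = 66,251,168 BTU = 662.5 therm → 662.5 × €1.18 = €781.76
Electric: 56,777,251 BTU / 3412 = 16,640 kWh → × €0.121 = €2,013.50
Difference = |€781.76 − €2,013.50| = €1,231.73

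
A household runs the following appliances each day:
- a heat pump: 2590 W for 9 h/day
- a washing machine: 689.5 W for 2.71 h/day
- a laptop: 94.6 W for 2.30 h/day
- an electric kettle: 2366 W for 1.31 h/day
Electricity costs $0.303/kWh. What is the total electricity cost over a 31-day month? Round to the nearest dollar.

heat pump: 2590 W × 9 h × 31 d = 722,610 Wh = 722.6 kWh
washing machine: 689.5 W × 2.71 h × 31 d = 57,925 Wh = 57.92 kWh
laptop: 94.6 W × 2.30 h × 31 d = 6,745 Wh = 6.745 kWh
electric kettle: 2366 W × 1.31 h × 31 d = 96,083 Wh = 96.08 kWh
Total energy = 722.6 + 57.92 + 6.745 + 96.08 = 883.4 kWh
Cost = 883.4 kWh × $0.303 = $267.66 ≈ $268

$268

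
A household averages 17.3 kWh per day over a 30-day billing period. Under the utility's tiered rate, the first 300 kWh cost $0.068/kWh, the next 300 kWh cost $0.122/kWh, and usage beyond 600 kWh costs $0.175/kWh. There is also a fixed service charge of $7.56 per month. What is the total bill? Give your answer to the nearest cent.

Usage = 17.3 kWh/day × 30 days = 519 kWh
First 300 kWh × $0.068 = $20.40
Next 219 kWh × $0.122 = $26.72
Remaining tier: 0 kWh (not reached)
Energy charge = $47.12; + service $7.56 = $54.68

$54.68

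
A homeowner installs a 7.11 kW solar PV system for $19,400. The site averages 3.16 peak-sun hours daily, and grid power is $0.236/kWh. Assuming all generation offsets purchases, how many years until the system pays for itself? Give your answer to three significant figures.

10 years

Daily generation = 7.11 kW × 3.16 h = 22.47 kWh
Annual generation = 22.47 × 365 = 8200.7 kWh
Annual savings = 8200.7 × $0.236 = $1,935.36
Payback = $19,400 / $1,935.36 = 10 years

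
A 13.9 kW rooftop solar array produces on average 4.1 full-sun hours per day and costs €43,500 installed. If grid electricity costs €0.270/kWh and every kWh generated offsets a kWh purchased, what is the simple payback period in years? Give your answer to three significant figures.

Daily generation = 13.9 kW × 4.1 h = 56.99 kWh
Annual generation = 56.99 × 365 = 20801 kWh
Annual savings = 20801 × €0.270 = €5,616.36
Payback = €43,500 / €5,616.36 = 7.75 years

7.75 years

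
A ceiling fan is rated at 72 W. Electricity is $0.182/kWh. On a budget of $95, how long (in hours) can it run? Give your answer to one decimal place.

Energy budget = $95 / $0.182 per kWh = 522 kWh = 521,978 Wh
Runtime = 521,978 Wh / 72 W = 7,250 h

7249.7 h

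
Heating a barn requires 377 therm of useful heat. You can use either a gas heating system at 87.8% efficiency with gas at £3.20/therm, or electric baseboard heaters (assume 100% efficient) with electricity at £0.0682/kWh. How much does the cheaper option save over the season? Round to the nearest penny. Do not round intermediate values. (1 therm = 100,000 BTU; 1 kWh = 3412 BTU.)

£620.47

Heat load = 377 therm × 100,000 = 37,700,000 BTU
Gas: input = 37,700,000 / 0.878 = 42,938,497 BTU = 429.4 therm → 429.4 × £3.20 = £1,374.03
Electric: 37,700,000 BTU / 3412 = 11,050 kWh → × £0.0682 = £753.56
Difference = |£1,374.03 − £753.56| = £620.47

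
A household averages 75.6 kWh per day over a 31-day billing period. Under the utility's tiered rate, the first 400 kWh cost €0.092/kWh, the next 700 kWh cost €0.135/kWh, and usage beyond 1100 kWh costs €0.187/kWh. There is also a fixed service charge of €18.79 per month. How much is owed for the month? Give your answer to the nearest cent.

Usage = 75.6 kWh/day × 31 days = 2343.6 kWh
First 400 kWh × €0.092 = €36.80
Next 700 kWh × €0.135 = €94.50
Remaining 1243.6 kWh × €0.187 = €232.55
Energy charge = €363.85; + service €18.79 = €382.64

€382.64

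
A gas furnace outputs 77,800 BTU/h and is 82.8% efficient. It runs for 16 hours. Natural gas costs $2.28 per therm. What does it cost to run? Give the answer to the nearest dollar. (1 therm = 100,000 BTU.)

$34

Heat delivered = 77,800 BTU/h × 16 h = 1,244,800 BTU
Gas input = 1,244,800 / 0.828 = 1,503,382 BTU
= 1,503,382 / 100,000 = 15.03 therm
Cost = 15.03 × $2.28/therm = $34.28 ≈ $34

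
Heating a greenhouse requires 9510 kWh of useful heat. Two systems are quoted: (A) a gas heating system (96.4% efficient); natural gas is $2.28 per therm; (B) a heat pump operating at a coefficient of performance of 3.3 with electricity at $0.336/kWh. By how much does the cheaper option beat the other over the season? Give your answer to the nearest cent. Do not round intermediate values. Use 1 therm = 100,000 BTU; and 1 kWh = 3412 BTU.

Heat load = 9510 kWh × 3412 = 32,448,120 BTU
Gas: input = 32,448,120 / 0.964 = 33,659,876 BTU = 336.6 therm → 336.6 × $2.28 = $767.45
Heat pump: 32,448,120 BTU / 3412 = 9,510 kWh heat; / 3.3 = 2,882 kWh in → × $0.336 = $968.29
Difference = |$767.45 − $968.29| = $200.85

$200.85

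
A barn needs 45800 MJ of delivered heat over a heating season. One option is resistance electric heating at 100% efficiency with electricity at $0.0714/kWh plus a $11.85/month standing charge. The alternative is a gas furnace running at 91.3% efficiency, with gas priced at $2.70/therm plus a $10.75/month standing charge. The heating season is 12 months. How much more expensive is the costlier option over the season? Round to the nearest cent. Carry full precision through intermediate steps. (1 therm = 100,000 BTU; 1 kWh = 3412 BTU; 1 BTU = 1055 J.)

Heat load = 45800 MJ = 45,800,000,000 J / 1055 = 43,412,322 BTU
Gas: input = 43,412,322 / 0.913 = 47,549,093 BTU = 475.5 therm → 475.5 × $2.70 = $1,283.83; + 12 × $10.75 standing = $1,412.83
Electric: 43,412,322 BTU / 3412 = 12,720 kWh → × $0.0714 = $908.45; + 12 × $11.85 standing = $1,050.65
Difference = |$1,412.83 − $1,050.65| = $362.17

$362.17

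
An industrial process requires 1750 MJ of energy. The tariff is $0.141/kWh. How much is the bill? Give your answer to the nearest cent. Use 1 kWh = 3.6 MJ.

1750 MJ × (0.27778 kWh/MJ) = 486.1 kWh
Cost = 486.1 kWh × $0.141/kWh = $68.54

$68.54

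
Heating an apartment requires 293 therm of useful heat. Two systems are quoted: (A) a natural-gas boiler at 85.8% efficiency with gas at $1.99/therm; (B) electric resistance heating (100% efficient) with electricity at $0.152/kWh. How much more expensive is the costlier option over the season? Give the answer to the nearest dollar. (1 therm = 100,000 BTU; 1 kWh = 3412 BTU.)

Heat load = 293 therm × 100,000 = 29,300,000 BTU
Gas: input = 29,300,000 / 0.858 = 34,149,184 BTU = 341.5 therm → 341.5 × $1.99 = $679.57
Electric: 29,300,000 BTU / 3412 = 8,587 kWh → × $0.152 = $1,305.28
Difference = |$679.57 − $1,305.28| = $625.71 ≈ $626

$626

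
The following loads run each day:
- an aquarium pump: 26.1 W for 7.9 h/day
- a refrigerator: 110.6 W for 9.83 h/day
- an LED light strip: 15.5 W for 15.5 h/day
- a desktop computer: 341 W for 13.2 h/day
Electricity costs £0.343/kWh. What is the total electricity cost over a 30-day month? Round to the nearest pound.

£62

aquarium pump: 26.1 W × 7.9 h × 30 d = 6,186 Wh = 6.186 kWh
refrigerator: 110.6 W × 9.83 h × 30 d = 32,616 Wh = 32.62 kWh
LED light strip: 15.5 W × 15.5 h × 30 d = 7,208 Wh = 7.207 kWh
desktop computer: 341 W × 13.2 h × 30 d = 135,036 Wh = 135 kWh
Total energy = 6.186 + 32.62 + 7.207 + 135 = 181 kWh
Cost = 181 kWh × £0.343 = £62.10 ≈ £62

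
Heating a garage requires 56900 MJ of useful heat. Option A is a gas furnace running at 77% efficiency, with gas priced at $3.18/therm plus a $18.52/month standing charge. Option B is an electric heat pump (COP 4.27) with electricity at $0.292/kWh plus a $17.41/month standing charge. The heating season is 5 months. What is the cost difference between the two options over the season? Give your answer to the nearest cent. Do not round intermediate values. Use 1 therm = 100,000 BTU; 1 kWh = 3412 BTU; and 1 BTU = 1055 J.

$1151.99

Heat load = 56900 MJ = 56,900,000,000 J / 1055 = 53,933,649 BTU
Gas: input = 53,933,649 / 0.77 = 70,043,700 BTU = 700.4 therm → 700.4 × $3.18 = $2,227.39; + 5 × $18.52 standing = $2,319.99
Heat pump: 53,933,649 BTU / 3412 = 15,810 kWh heat; / 4.27 = 3,702 kWh in → × $0.292 = $1,080.95; + 5 × $17.41 standing = $1,168.00
Difference = |$2,319.99 − $1,168.00| = $1,151.99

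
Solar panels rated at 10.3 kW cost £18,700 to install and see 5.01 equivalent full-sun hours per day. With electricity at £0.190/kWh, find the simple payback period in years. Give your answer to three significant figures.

Daily generation = 10.3 kW × 5.01 h = 51.6 kWh
Annual generation = 51.6 × 365 = 18835 kWh
Annual savings = 18835 × £0.190 = £3,578.67
Payback = £18,700 / £3,578.67 = 5.23 years

5.23 years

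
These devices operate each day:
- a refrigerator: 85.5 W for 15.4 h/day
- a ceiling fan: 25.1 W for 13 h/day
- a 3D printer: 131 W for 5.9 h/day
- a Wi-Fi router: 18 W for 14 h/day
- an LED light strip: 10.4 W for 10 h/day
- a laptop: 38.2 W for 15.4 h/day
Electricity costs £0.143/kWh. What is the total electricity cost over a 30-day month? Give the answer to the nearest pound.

refrigerator: 85.5 W × 15.4 h × 30 d = 39,501 Wh = 39.5 kWh
ceiling fan: 25.1 W × 13 h × 30 d = 9,789 Wh = 9.789 kWh
3D printer: 131 W × 5.9 h × 30 d = 23,187 Wh = 23.19 kWh
Wi-Fi router: 18 W × 14 h × 30 d = 7,560 Wh = 7.56 kWh
LED light strip: 10.4 W × 10 h × 30 d = 3,120 Wh = 3.12 kWh
laptop: 38.2 W × 15.4 h × 30 d = 17,648 Wh = 17.65 kWh
Total energy = 39.5 + 9.789 + 23.19 + 7.56 + 3.12 + 17.65 = 100.8 kWh
Cost = 100.8 kWh × £0.143 = £14.42 ≈ £14

£14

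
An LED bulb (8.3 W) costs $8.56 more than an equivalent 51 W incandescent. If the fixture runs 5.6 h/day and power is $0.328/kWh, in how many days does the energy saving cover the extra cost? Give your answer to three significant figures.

109 days

Power saved = 51 − 8.3 = 42.7 W
Daily energy saved = 42.7 W × 5.6 h = 239.1 Wh = 0.23912 kWh
Daily savings = 0.23912 × $0.328 = $0.0784
Payback = $8.56 / $0.0784 per day = 109.1 days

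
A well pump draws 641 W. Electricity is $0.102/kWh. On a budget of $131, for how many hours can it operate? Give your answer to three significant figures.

Energy budget = $131 / $0.102 per kWh = 1,284 kWh = 1,284,314 Wh
Runtime = 1,284,314 Wh / 641 W = 2,004 h

2000 h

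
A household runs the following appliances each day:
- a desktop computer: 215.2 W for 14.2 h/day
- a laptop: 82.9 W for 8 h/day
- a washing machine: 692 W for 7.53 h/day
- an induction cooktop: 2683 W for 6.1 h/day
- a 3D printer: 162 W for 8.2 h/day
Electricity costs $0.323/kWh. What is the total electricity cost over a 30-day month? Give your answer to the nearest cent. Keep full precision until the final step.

$257.99

desktop computer: 215.2 W × 14.2 h × 30 d = 91,675 Wh = 91.68 kWh
laptop: 82.9 W × 8 h × 30 d = 19,896 Wh = 19.9 kWh
washing machine: 692 W × 7.53 h × 30 d = 156,323 Wh = 156.3 kWh
induction cooktop: 2683 W × 6.1 h × 30 d = 490,989 Wh = 491 kWh
3D printer: 162 W × 8.2 h × 30 d = 39,852 Wh = 39.85 kWh
Total energy = 91.68 + 19.9 + 156.3 + 491 + 39.85 = 798.7 kWh
Cost = 798.7 kWh × $0.323 = $257.99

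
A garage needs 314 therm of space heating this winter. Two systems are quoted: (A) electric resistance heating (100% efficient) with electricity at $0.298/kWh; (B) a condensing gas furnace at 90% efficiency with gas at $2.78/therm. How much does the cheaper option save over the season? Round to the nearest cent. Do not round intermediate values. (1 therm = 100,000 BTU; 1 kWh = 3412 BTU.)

Heat load = 314 therm × 100,000 = 31,400,000 BTU
Gas: input = 31,400,000 / 0.90 = 34,888,889 BTU = 348.9 therm → 348.9 × $2.78 = $969.91
Electric: 31,400,000 BTU / 3412 = 9,203 kWh → × $0.298 = $2,742.44
Difference = |$969.91 − $2,742.44| = $1,772.53

$1772.53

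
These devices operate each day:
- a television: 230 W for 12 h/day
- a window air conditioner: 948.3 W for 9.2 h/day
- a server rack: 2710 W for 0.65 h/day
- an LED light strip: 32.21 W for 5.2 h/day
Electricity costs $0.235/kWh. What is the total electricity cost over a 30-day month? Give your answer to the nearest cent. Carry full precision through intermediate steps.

$94.56

television: 230 W × 12 h × 30 d = 82,800 Wh = 82.8 kWh
window air conditioner: 948.3 W × 9.2 h × 30 d = 261,731 Wh = 261.7 kWh
server rack: 2710 W × 0.65 h × 30 d = 52,845 Wh = 52.84 kWh
LED light strip: 32.21 W × 5.2 h × 30 d = 5,025 Wh = 5.025 kWh
Total energy = 82.8 + 261.7 + 52.84 + 5.025 = 402.4 kWh
Cost = 402.4 kWh × $0.235 = $94.56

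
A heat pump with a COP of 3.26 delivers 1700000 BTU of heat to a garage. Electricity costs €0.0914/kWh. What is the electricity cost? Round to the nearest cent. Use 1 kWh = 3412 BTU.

Heat delivered = 1,700,000 BTU / 3412 = 498.2 kWh
Electrical input = 498.2 kWh / 3.26 = 152.8 kWh
Cost = 152.8 × €0.0914/kWh = €13.97

€13.97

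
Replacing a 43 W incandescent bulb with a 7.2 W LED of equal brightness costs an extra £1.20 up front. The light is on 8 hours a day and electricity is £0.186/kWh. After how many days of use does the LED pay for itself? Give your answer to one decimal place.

22.5 days

Power saved = 43 − 7.2 = 35.8 W
Daily energy saved = 35.8 W × 8 h = 286.4 Wh = 0.2864 kWh
Daily savings = 0.2864 × £0.186 = £0.0533
Payback = £1.20 / £0.0533 per day = 22.53 days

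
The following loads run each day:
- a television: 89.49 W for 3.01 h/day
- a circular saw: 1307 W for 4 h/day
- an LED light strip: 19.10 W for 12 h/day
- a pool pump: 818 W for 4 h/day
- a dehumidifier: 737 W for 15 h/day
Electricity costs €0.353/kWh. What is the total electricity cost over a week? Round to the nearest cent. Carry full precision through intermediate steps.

€49.55

television: 89.49 W × 3.01 h × 7 d = 1,886 Wh = 1.886 kWh
circular saw: 1307 W × 4 h × 7 d = 36,596 Wh = 36.6 kWh
LED light strip: 19.10 W × 12 h × 7 d = 1,604 Wh = 1.604 kWh
pool pump: 818 W × 4 h × 7 d = 22,904 Wh = 22.9 kWh
dehumidifier: 737 W × 15 h × 7 d = 77,385 Wh = 77.39 kWh
Total energy = 1.886 + 36.6 + 1.604 + 22.9 + 77.39 = 140.4 kWh
Cost = 140.4 kWh × €0.353 = €49.55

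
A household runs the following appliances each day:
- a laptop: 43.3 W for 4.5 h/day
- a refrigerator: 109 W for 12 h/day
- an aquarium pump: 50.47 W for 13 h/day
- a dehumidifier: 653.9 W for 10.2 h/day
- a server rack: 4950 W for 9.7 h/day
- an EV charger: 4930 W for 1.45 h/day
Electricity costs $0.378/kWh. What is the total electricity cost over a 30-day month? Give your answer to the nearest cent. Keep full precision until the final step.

laptop: 43.3 W × 4.5 h × 30 d = 5,846 Wh = 5.846 kWh
refrigerator: 109 W × 12 h × 30 d = 39,240 Wh = 39.24 kWh
aquarium pump: 50.47 W × 13 h × 30 d = 19,683 Wh = 19.68 kWh
dehumidifier: 653.9 W × 10.2 h × 30 d = 200,093 Wh = 200.1 kWh
server rack: 4950 W × 9.7 h × 30 d = 1,440,450 Wh = 1,440 kWh
EV charger: 4930 W × 1.45 h × 30 d = 214,455 Wh = 214.5 kWh
Total energy = 5.846 + 39.24 + 19.68 + 200.1 + 1,440 + 214.5 = 1,920 kWh
Cost = 1,920 kWh × $0.378 = $725.67

$725.67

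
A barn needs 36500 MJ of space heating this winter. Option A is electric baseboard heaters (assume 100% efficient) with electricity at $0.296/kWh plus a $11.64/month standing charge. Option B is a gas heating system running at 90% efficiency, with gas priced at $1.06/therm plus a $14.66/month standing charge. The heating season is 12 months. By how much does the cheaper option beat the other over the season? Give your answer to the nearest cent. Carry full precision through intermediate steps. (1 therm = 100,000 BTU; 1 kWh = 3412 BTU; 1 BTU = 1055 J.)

$2557.68

Heat load = 36500 MJ = 36,500,000,000 J / 1055 = 34,597,156 BTU
Gas: input = 34,597,156 / 0.90 = 38,441,285 BTU = 384.4 therm → 384.4 × $1.06 = $407.48; + 12 × $14.66 standing = $583.40
Electric: 34,597,156 BTU / 3412 = 10,140 kWh → × $0.296 = $3,001.39; + 12 × $11.64 standing = $3,141.07
Difference = |$583.40 − $3,141.07| = $2,557.68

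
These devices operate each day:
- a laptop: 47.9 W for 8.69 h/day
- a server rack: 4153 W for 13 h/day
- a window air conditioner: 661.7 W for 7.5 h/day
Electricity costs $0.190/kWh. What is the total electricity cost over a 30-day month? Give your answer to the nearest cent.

$338.40

laptop: 47.9 W × 8.69 h × 30 d = 12,488 Wh = 12.49 kWh
server rack: 4153 W × 13 h × 30 d = 1,619,670 Wh = 1,620 kWh
window air conditioner: 661.7 W × 7.5 h × 30 d = 148,882 Wh = 148.9 kWh
Total energy = 12.49 + 1,620 + 148.9 = 1,781 kWh
Cost = 1,781 kWh × $0.190 = $338.40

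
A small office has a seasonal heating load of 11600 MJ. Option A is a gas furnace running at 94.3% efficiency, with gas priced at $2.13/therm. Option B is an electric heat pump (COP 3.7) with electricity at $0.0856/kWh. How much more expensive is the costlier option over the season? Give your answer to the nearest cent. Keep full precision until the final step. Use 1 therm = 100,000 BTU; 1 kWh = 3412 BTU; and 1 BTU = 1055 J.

Heat load = 11600 MJ = 11,600,000,000 J / 1055 = 10,995,261 BTU
Gas: input = 10,995,261 / 0.943 = 11,659,873 BTU = 116.6 therm → 116.6 × $2.13 = $248.36
Heat pump: 10,995,261 BTU / 3412 = 3,223 kWh heat; / 3.7 = 871 kWh in → × $0.0856 = $74.55
Difference = |$248.36 − $74.55| = $173.80

$173.80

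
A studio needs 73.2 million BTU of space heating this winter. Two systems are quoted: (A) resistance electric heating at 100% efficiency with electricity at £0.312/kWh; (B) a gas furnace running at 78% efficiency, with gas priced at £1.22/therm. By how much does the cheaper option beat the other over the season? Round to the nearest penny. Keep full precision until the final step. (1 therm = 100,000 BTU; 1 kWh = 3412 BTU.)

Heat load = 73.2 × 10⁶ BTU = 73,200,000 BTU
Gas: input = 73,200,000 / 0.78 = 93,846,154 BTU = 938.5 therm → 938.5 × £1.22 = £1,144.92
Electric: 73,200,000 BTU / 3412 = 21,450 kWh → × £0.312 = £6,693.55
Difference = |£1,144.92 − £6,693.55| = £5,548.63

£5548.63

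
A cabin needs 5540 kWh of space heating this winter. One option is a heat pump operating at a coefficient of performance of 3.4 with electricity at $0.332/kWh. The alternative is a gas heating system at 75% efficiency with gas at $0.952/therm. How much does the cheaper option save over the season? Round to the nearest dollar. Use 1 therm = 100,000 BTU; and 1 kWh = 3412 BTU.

$301

Heat load = 5540 kWh × 3412 = 18,902,480 BTU
Gas: input = 18,902,480 / 0.75 = 25,203,307 BTU = 252 therm → 252 × $0.952 = $239.94
Heat pump: 18,902,480 BTU / 3412 = 5,540 kWh heat; / 3.4 = 1,629 kWh in → × $0.332 = $540.96
Difference = |$239.94 − $540.96| = $301.03 ≈ $301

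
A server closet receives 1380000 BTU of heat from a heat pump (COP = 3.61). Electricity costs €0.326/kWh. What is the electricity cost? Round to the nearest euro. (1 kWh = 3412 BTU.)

€37

Heat delivered = 1,380,000 BTU / 3412 = 404.5 kWh
Electrical input = 404.5 kWh / 3.61 = 112 kWh
Cost = 112 × €0.326/kWh = €36.52 ≈ €37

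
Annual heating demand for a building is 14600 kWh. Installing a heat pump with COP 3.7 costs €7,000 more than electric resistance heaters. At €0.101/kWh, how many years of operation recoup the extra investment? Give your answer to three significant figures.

6.51 years

Resistance: 14600 kWh × €0.101 = €1,474.60/yr
Heat pump: 14600 / 3.7 = 3946 kWh in → × €0.101 = €398.54/yr
Annual savings = €1,076.06
Payback = €7,000 / €1,076.06 = 6.51 years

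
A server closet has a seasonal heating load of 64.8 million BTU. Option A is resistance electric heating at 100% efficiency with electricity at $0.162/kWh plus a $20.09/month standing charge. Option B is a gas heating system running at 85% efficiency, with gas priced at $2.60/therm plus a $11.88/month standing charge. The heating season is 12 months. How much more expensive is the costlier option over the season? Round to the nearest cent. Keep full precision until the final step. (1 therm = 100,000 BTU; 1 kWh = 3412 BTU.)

Heat load = 64.8 × 10⁶ BTU = 64,800,000 BTU
Gas: input = 64,800,000 / 0.85 = 76,235,294 BTU = 762.4 therm → 762.4 × $2.60 = $1,982.12; + 12 × $11.88 standing = $2,124.68
Electric: 64,800,000 BTU / 3412 = 18,990 kWh → × $0.162 = $3,076.67; + 12 × $20.09 standing = $3,317.75
Difference = |$2,124.68 − $3,317.75| = $1,193.07

$1193.07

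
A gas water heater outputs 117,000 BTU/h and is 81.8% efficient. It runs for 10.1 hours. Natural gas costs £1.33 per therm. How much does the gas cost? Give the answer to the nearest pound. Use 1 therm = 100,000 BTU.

Heat delivered = 117,000 BTU/h × 10.1 h = 1,181,700 BTU
Gas input = 1,181,700 / 0.818 = 1,444,621 BTU
= 1,444,621 / 100,000 = 14.45 therm
Cost = 14.45 × £1.33/therm = £19.21 ≈ £19

£19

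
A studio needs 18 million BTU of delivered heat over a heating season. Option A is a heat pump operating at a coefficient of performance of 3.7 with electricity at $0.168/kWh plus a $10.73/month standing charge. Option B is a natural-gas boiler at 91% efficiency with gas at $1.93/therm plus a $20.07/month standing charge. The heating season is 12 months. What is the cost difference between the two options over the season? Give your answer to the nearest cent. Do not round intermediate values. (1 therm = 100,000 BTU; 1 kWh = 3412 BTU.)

$254.30

Heat load = 18 × 10⁶ BTU = 18,000,000 BTU
Gas: input = 18,000,000 / 0.91 = 19,780,220 BTU = 197.8 therm → 197.8 × $1.93 = $381.76; + 12 × $20.07 standing = $622.60
Heat pump: 18,000,000 BTU / 3412 = 5,275 kWh heat; / 3.7 = 1,426 kWh in → × $0.168 = $239.54; + 12 × $10.73 standing = $368.30
Difference = |$622.60 − $368.30| = $254.30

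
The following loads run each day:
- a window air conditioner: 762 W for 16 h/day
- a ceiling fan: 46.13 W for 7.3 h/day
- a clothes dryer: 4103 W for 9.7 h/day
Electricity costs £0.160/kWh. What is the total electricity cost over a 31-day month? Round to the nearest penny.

window air conditioner: 762 W × 16 h × 31 d = 377,952 Wh = 378 kWh
ceiling fan: 46.13 W × 7.3 h × 31 d = 10,439 Wh = 10.44 kWh
clothes dryer: 4103 W × 9.7 h × 31 d = 1,233,772 Wh = 1,234 kWh
Total energy = 378 + 10.44 + 1,234 = 1,622 kWh
Cost = 1,622 kWh × £0.160 = £259.55

£259.55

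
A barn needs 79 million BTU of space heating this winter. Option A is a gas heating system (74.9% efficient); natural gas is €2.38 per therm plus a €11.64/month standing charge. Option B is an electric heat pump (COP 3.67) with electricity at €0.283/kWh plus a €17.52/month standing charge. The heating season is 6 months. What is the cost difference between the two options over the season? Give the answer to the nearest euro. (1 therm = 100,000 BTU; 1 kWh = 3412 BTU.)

€690

Heat load = 79 × 10⁶ BTU = 79,000,000 BTU
Gas: input = 79,000,000 / 0.749 = 105,473,965 BTU = 1,055 therm → 1,055 × €2.38 = €2,510.28; + 6 × €11.64 standing = €2,580.12
Heat pump: 79,000,000 BTU / 3412 = 23,150 kWh heat; / 3.67 = 6,309 kWh in → × €0.283 = €1,785.41; + 6 × €17.52 standing = €1,890.53
Difference = |€2,580.12 − €1,890.53| = €689.59 ≈ €690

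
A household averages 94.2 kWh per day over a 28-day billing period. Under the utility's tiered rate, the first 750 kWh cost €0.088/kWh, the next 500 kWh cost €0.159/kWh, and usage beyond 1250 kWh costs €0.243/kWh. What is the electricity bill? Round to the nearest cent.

Usage = 94.2 kWh/day × 28 days = 2637.6 kWh
First 750 kWh × €0.088 = €66.00
Next 500 kWh × €0.159 = €79.50
Remaining 1387.6 kWh × €0.243 = €337.19
Total = €482.69

€482.69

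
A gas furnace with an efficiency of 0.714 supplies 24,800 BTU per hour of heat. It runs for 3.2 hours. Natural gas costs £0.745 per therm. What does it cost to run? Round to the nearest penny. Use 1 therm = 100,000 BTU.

Heat delivered = 24,800 BTU/h × 3.2 h = 79,360 BTU
Gas input = 79,360 / 0.714 = 111,148 BTU
= 111,148 / 100,000 = 1.111 therm
Cost = 1.111 × £0.745/therm = £0.83

£0.83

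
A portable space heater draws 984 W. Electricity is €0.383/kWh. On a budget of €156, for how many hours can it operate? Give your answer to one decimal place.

Energy budget = €156 / €0.383 per kWh = 407.3 kWh = 407,311 Wh
Runtime = 407,311 Wh / 984 W = 413.9 h

413.9 h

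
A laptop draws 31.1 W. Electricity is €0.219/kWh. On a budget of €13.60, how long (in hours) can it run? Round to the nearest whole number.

1997 h

Energy budget = €13.60 / €0.219 per kWh = 62.1 kWh = 62,100 Wh
Runtime = 62,100 Wh / 31.1 W = 1,997 h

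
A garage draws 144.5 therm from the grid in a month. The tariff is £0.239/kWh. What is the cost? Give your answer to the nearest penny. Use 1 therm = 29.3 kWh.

£1011.89

144.5 therm × (29.3 kWh/therm) = 4,234 kWh
Cost = 4,234 kWh × £0.239/kWh = £1,011.89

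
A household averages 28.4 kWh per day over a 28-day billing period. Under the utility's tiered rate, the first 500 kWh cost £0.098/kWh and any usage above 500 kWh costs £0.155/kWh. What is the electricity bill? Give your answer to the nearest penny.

Usage = 28.4 kWh/day × 28 days = 795.2 kWh
First 500 kWh × £0.098 = £49.00
Remaining 295.2 kWh × £0.155 = £45.76
Total = £94.76

£94.76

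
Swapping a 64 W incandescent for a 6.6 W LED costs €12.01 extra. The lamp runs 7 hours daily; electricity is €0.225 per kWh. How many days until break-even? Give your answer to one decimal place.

132.8 days

Power saved = 64 − 6.6 = 57.4 W
Daily energy saved = 57.4 W × 7 h = 401.8 Wh = 0.4018 kWh
Daily savings = 0.4018 × €0.225 = €0.0904
Payback = €12.01 / €0.0904 per day = 132.8 days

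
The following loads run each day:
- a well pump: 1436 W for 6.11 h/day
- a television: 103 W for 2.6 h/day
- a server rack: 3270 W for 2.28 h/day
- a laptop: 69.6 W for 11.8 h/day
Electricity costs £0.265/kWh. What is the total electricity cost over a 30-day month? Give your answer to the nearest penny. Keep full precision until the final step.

£137.68

well pump: 1436 W × 6.11 h × 30 d = 263,219 Wh = 263.2 kWh
television: 103 W × 2.6 h × 30 d = 8,034 Wh = 8.034 kWh
server rack: 3270 W × 2.28 h × 30 d = 223,668 Wh = 223.7 kWh
laptop: 69.6 W × 11.8 h × 30 d = 24,638 Wh = 24.64 kWh
Total energy = 263.2 + 8.034 + 223.7 + 24.64 = 519.6 kWh
Cost = 519.6 kWh × £0.265 = £137.68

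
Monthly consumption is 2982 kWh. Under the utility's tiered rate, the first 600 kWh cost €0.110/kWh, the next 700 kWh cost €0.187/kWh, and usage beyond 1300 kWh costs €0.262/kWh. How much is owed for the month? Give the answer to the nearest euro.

First 600 kWh × €0.110 = €66.00
Next 700 kWh × €0.187 = €130.90
Remaining 1682 kWh × €0.262 = €440.68
Total = €637.58 ≈ €638

€638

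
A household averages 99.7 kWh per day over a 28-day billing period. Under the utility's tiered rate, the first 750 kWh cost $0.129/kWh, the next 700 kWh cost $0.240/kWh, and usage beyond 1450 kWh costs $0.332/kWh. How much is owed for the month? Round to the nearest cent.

Usage = 99.7 kWh/day × 28 days = 2791.6 kWh
First 750 kWh × $0.129 = $96.75
Next 700 kWh × $0.240 = $168.00
Remaining 1341.6 kWh × $0.332 = $445.41
Total = $710.16

$710.16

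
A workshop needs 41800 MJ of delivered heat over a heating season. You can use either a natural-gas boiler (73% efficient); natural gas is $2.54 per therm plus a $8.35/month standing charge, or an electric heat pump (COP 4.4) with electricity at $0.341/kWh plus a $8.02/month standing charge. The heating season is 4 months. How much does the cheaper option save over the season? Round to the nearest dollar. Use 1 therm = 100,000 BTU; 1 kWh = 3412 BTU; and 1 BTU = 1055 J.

$480

Heat load = 41800 MJ = 41,800,000,000 J / 1055 = 39,620,853 BTU
Gas: input = 39,620,853 / 0.73 = 54,275,141 BTU = 542.8 therm → 542.8 × $2.54 = $1,378.59; + 4 × $8.35 standing = $1,411.99
Heat pump: 39,620,853 BTU / 3412 = 11,610 kWh heat; / 4.4 = 2,639 kWh in → × $0.341 = $899.95; + 4 × $8.02 standing = $932.03
Difference = |$1,411.99 − $932.03| = $479.96 ≈ $480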